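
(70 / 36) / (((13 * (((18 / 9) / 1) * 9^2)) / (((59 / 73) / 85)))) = 413 / 47043828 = 0.00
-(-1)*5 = 5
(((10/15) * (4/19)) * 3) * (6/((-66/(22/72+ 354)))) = -25510/1881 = -13.56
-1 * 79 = -79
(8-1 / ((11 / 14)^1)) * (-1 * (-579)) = 42846 / 11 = 3895.09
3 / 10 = 0.30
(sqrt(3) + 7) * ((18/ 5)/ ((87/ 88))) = 528 * sqrt(3)/ 145 + 3696/ 145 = 31.80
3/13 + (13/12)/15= 709/2340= 0.30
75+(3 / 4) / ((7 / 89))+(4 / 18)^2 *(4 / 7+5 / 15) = 575485 / 6804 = 84.58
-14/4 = -7/2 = -3.50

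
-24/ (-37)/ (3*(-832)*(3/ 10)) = -5/ 5772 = -0.00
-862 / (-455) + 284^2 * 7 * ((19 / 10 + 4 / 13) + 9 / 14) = 732276686 / 455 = 1609399.31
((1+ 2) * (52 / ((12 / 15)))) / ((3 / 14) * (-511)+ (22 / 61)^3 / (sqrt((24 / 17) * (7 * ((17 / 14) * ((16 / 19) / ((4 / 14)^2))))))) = -1.78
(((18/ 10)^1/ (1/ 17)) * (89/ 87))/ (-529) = -4539/ 76705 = -0.06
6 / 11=0.55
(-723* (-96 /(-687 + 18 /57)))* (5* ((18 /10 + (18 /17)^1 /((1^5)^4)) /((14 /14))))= -106818912 /73933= -1444.81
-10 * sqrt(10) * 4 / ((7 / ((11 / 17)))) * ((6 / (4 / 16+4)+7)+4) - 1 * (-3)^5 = 243 - 92840 * sqrt(10) / 2023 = 97.88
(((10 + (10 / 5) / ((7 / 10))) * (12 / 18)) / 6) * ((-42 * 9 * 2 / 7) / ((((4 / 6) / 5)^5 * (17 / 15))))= -1537734375 / 476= -3230534.40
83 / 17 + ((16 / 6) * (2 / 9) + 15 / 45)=2666 / 459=5.81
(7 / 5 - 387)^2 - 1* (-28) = 148715.36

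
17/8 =2.12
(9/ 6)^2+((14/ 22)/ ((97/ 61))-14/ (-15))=229417/ 64020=3.58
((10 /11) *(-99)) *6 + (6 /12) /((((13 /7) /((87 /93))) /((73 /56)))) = -539.67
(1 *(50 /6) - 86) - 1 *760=-2513 /3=-837.67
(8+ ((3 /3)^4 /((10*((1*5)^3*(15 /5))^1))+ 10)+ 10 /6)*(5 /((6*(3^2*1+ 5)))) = 73751 /63000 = 1.17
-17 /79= -0.22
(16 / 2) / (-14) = -4 / 7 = -0.57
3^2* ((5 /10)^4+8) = 1161 /16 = 72.56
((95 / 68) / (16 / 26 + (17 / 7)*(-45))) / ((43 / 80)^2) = -13832000 / 310840937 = -0.04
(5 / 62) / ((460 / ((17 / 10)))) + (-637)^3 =-14743405615103 / 57040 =-258474853.00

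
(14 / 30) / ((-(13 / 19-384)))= 133 / 109245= 0.00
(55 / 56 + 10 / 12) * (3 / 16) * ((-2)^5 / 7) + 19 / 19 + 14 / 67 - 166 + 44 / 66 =-6527149 / 39396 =-165.68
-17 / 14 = -1.21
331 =331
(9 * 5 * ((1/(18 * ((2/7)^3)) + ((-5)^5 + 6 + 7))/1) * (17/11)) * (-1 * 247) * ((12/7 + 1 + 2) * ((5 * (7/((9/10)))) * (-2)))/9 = -2176214369.21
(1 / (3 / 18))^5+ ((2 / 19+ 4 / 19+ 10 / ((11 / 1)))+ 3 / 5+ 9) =8137232 / 1045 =7786.82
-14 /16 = -7 /8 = -0.88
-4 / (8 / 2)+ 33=32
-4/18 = -2/9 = -0.22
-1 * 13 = -13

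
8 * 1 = 8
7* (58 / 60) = 203 / 30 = 6.77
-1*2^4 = -16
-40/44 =-10/11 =-0.91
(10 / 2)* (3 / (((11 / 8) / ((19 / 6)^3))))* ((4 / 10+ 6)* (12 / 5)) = 877952 / 165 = 5320.92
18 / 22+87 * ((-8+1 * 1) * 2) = -1217.18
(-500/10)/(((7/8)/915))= -366000/7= -52285.71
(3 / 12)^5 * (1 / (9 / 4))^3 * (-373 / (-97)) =373 / 1131408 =0.00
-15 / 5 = -3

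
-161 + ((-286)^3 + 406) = -23393411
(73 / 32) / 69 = 0.03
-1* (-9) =9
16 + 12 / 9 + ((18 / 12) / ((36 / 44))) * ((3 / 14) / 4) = 5857 / 336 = 17.43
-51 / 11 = -4.64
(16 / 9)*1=16 / 9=1.78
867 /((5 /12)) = 10404 /5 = 2080.80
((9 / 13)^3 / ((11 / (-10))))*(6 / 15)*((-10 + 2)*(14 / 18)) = 0.75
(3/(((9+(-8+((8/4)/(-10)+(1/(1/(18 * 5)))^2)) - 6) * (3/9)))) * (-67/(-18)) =335/80948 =0.00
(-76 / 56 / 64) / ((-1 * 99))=19 / 88704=0.00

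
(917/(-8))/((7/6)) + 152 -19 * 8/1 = -393/4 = -98.25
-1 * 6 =-6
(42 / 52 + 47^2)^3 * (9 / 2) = 1706970424242375 / 35152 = 48559695728.33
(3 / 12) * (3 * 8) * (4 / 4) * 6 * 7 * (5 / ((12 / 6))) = 630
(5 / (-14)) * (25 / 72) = -125 / 1008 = -0.12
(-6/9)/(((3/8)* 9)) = -16/81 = -0.20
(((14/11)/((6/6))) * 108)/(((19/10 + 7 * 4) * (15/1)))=1008/3289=0.31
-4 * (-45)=180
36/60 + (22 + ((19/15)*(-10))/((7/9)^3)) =-7411/1715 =-4.32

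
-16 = -16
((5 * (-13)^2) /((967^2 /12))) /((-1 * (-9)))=0.00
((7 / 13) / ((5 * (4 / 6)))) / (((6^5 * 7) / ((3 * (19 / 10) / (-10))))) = -19 / 11232000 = -0.00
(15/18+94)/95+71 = 41039/570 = 72.00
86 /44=43 /22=1.95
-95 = -95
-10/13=-0.77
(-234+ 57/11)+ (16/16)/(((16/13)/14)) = -19135/88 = -217.44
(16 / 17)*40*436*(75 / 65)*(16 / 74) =33484800 / 8177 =4095.00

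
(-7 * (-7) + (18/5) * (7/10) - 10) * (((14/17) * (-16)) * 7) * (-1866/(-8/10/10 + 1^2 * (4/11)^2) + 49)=4587270635136/33575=136627569.18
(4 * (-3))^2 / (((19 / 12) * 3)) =576 / 19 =30.32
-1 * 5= -5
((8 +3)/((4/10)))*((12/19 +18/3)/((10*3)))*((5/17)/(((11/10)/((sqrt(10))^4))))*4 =210000/323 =650.15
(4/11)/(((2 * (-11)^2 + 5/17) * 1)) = 68/45309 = 0.00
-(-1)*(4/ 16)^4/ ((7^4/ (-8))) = -0.00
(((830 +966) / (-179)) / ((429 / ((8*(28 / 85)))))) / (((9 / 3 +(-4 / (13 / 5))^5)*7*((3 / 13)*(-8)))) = -2667368912 / 3142292770485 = -0.00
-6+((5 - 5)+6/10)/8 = -237/40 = -5.92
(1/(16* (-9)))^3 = -1/2985984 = -0.00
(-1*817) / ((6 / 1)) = -817 / 6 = -136.17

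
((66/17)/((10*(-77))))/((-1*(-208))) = -0.00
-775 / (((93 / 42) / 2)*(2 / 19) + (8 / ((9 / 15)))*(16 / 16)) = -57.62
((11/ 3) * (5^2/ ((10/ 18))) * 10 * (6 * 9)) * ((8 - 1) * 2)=1247400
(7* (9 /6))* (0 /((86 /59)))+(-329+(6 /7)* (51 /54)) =-6892 /21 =-328.19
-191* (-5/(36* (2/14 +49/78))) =86905/2526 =34.40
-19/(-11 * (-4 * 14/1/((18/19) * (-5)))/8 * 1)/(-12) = -15/154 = -0.10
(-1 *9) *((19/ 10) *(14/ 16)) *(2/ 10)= -1197/ 400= -2.99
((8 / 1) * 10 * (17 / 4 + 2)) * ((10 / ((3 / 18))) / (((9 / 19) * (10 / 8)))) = 152000 / 3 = 50666.67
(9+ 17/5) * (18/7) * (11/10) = 6138/175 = 35.07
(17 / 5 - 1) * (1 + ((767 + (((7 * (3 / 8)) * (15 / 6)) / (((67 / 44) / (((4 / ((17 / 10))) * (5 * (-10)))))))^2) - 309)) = 4009220644068 / 6486605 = 618076.89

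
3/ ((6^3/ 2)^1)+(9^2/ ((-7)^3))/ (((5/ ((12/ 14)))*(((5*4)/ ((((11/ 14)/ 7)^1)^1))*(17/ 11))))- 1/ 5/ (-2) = 57434792/ 450007425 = 0.13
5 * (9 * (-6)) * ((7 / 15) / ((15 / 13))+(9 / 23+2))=-86808 / 115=-754.85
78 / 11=7.09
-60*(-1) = 60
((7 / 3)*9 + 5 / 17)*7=2534 / 17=149.06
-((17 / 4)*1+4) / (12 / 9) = -99 / 16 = -6.19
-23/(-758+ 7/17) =391/12879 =0.03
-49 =-49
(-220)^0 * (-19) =-19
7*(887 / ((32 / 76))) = 117971 / 8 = 14746.38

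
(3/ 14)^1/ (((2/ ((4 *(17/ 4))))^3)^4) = 1747866711689283/ 57344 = 30480376529.18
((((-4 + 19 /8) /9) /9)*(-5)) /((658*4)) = 65 /1705536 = 0.00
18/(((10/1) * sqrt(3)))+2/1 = 3 * sqrt(3)/5+2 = 3.04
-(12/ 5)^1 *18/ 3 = -72/ 5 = -14.40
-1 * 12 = -12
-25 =-25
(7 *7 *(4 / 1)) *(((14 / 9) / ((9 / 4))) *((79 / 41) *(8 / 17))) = 6936832 / 56457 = 122.87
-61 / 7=-8.71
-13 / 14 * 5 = -65 / 14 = -4.64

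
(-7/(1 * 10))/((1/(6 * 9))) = -189/5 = -37.80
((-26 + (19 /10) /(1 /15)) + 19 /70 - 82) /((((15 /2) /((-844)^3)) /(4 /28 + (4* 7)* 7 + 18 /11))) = 1256112574541.34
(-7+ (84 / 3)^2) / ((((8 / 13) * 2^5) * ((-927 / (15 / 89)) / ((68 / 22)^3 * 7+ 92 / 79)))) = -91993022485 / 61689656512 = -1.49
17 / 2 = 8.50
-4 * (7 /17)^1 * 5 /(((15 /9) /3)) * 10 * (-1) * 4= 10080 /17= 592.94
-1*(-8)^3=512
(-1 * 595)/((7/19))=-1615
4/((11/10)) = 40/11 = 3.64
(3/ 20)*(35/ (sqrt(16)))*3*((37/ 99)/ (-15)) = -259/ 2640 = -0.10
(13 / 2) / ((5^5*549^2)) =13 / 1883756250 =0.00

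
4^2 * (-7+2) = -80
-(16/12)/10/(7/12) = -8/35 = -0.23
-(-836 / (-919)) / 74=-418 / 34003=-0.01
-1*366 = -366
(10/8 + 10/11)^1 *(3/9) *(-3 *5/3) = -475/132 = -3.60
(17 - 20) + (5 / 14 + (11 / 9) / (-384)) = -64013 / 24192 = -2.65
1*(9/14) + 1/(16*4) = 295/448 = 0.66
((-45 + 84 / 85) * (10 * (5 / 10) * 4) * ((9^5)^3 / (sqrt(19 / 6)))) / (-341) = 3080954900664327636 * sqrt(114) / 110143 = 298662616465616.35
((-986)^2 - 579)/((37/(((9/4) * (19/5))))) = 166146507/740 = 224522.31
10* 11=110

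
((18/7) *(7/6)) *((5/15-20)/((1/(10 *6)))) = -3540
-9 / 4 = -2.25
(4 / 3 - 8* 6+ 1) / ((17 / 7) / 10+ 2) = -9590 / 471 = -20.36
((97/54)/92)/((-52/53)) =-0.02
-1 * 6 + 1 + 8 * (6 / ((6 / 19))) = 147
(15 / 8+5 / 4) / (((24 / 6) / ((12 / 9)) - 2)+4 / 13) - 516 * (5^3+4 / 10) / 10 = -21992051 / 3400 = -6468.25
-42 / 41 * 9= -378 / 41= -9.22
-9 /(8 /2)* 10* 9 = -405 /2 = -202.50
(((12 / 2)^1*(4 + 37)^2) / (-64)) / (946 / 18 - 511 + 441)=45387 / 5024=9.03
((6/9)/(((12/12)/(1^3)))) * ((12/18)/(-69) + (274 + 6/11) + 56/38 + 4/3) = 23997364/129789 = 184.90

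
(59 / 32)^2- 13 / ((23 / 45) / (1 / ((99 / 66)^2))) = -186177 / 23552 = -7.90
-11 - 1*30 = -41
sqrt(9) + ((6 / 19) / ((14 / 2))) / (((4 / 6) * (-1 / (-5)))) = 444 / 133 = 3.34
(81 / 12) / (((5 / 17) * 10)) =459 / 200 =2.30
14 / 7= 2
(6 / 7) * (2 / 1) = 12 / 7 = 1.71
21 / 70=3 / 10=0.30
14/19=0.74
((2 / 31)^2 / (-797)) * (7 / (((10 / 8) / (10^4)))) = -224000 / 765917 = -0.29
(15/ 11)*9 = 12.27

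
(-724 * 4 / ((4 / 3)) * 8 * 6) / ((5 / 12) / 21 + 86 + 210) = -26272512 / 74597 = -352.19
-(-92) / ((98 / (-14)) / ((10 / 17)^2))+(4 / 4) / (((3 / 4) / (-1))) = -35692 / 6069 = -5.88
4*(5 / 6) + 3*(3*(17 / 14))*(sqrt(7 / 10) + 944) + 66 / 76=153*sqrt(70) / 140 + 8235977 / 798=10329.92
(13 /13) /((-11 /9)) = -9 /11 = -0.82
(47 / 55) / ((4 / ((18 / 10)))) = 423 / 1100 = 0.38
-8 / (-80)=1 / 10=0.10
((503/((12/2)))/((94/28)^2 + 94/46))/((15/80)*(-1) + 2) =18140192/5221653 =3.47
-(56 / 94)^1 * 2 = -56 / 47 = -1.19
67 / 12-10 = -53 / 12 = -4.42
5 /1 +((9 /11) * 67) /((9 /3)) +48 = 71.27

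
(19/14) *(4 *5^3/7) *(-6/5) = -5700/49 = -116.33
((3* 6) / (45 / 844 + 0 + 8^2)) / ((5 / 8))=121536 / 270305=0.45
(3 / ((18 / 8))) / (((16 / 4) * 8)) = 1 / 24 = 0.04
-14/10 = -7/5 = -1.40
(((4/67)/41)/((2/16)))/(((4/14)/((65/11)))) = 7280/30217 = 0.24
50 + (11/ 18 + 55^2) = 55361/ 18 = 3075.61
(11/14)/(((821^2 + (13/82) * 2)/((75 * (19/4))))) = 214225/515866288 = 0.00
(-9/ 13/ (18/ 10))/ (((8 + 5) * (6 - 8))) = 5/ 338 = 0.01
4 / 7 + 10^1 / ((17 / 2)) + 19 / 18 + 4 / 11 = 74623 / 23562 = 3.17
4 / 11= 0.36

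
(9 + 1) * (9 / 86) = 45 / 43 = 1.05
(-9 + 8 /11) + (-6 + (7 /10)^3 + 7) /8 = -713227 /88000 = -8.10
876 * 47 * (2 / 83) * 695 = 689506.99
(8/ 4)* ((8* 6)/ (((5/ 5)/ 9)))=864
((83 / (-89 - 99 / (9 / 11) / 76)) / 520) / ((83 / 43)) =-817 / 895050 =-0.00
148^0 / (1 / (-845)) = -845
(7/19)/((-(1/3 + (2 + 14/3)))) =-1/19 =-0.05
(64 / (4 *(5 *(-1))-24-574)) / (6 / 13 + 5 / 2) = -832 / 23793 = -0.03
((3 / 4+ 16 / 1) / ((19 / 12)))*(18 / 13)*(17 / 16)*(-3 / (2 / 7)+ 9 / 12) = -92259 / 608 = -151.74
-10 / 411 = -0.02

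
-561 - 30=-591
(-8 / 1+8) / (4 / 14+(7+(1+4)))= 0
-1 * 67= -67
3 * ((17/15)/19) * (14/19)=238/1805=0.13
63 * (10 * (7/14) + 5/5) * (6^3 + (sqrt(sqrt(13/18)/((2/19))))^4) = 425145/4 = 106286.25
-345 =-345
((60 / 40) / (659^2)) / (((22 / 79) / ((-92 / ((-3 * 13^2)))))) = 1817 / 807328379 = 0.00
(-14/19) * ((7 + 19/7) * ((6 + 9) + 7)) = -157.47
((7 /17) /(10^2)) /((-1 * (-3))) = 0.00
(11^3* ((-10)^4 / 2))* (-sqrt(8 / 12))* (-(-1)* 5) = -27168923.73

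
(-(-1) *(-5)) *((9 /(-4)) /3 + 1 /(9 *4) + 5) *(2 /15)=-77 /27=-2.85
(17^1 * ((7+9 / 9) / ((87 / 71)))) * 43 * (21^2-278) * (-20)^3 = -541431232000 / 87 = -6223347494.25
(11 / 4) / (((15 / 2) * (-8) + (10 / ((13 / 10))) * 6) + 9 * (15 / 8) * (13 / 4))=0.07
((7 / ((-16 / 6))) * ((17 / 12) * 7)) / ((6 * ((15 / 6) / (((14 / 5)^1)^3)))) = -285719 / 7500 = -38.10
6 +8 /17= 110 /17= 6.47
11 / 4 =2.75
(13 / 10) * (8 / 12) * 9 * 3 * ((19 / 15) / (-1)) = -741 / 25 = -29.64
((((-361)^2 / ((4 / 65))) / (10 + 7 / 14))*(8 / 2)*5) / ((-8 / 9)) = -127062975 / 28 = -4537963.39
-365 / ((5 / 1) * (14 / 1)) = -73 / 14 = -5.21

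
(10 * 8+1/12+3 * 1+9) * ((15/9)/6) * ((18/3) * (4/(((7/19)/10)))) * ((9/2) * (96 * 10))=503880000/7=71982857.14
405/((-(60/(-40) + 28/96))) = 335.17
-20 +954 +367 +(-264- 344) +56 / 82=28441 / 41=693.68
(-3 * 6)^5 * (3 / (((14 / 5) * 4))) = -506134.29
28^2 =784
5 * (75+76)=755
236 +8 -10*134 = -1096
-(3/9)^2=-1/9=-0.11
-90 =-90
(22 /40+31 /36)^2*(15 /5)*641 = 3829.14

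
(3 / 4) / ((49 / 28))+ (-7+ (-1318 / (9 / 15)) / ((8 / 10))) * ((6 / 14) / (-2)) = 16529 / 28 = 590.32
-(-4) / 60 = 1 / 15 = 0.07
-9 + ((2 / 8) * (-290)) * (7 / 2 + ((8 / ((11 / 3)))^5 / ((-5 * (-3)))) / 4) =-207750617 / 644204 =-322.49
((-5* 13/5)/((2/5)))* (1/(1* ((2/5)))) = -325/4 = -81.25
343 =343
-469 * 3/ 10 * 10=-1407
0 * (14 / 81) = 0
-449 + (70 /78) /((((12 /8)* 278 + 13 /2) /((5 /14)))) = -449.00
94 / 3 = 31.33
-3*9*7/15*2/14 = -1.80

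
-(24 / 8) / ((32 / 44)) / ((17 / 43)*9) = -473 / 408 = -1.16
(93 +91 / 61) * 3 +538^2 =17673376 / 61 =289727.48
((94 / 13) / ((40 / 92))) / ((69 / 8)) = 376 / 195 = 1.93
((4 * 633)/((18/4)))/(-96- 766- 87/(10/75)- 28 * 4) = -3376/9759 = -0.35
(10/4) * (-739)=-3695/2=-1847.50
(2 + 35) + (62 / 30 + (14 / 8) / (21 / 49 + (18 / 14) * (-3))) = 38.56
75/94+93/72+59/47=3773/1128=3.34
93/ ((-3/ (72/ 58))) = -1116/ 29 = -38.48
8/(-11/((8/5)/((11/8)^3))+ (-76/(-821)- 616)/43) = -1156808704/4655539475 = -0.25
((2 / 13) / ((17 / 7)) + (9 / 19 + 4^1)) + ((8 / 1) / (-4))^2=35847 / 4199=8.54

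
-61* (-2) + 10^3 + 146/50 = 28123/25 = 1124.92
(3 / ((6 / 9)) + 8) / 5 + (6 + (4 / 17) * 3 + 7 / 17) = 327 / 34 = 9.62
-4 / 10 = -2 / 5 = -0.40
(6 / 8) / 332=3 / 1328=0.00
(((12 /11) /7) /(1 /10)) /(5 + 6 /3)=120 /539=0.22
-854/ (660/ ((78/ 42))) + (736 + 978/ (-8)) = 403489/ 660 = 611.35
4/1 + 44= 48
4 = 4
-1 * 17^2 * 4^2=-4624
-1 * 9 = -9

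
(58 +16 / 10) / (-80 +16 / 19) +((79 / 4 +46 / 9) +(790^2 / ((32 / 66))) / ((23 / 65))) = 2831357631383 / 778320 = 3637780.90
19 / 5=3.80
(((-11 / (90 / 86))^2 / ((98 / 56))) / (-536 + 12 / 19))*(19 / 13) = -80766169 / 468611325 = -0.17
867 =867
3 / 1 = 3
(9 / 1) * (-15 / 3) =-45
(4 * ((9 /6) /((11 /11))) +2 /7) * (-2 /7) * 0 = 0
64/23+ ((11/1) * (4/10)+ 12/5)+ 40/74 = 43074/4255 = 10.12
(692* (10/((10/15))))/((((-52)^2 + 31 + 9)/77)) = 291.28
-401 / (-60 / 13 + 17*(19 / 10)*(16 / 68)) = -26065 / 194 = -134.36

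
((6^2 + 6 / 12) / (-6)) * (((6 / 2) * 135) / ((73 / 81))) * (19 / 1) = -207765 / 4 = -51941.25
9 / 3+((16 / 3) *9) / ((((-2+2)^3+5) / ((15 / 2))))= 75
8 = 8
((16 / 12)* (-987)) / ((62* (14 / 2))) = -3.03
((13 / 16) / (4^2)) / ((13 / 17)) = 17 / 256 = 0.07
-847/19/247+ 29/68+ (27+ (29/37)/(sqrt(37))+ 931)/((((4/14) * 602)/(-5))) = -378775447/13722332 - 145 * sqrt(37)/235468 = -27.61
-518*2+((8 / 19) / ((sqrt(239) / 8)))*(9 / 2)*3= -1036+864*sqrt(239) / 4541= -1033.06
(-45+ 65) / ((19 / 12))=240 / 19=12.63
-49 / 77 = -7 / 11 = -0.64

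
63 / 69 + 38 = 38.91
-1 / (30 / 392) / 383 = -196 / 5745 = -0.03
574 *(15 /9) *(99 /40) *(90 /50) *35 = 596673 /4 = 149168.25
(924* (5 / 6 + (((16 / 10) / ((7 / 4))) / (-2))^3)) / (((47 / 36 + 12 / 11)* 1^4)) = 1653528888 / 5812625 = 284.47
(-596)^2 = 355216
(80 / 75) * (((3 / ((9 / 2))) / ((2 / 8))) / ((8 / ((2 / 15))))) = 32 / 675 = 0.05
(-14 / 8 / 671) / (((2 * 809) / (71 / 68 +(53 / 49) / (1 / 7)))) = -4101 / 295304416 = -0.00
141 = 141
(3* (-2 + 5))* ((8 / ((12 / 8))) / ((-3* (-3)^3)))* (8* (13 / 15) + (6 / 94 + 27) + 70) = 1173088 / 19035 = 61.63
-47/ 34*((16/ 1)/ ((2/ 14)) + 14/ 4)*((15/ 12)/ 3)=-18095/ 272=-66.53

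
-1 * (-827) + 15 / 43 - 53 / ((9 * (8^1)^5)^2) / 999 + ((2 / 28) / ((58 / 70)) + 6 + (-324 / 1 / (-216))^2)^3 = 128173815025285901312189 / 91119814365111386112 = 1406.65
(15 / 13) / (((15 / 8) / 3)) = 24 / 13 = 1.85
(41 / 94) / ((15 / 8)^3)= 0.07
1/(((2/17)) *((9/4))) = 34/9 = 3.78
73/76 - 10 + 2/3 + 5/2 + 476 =107189/228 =470.13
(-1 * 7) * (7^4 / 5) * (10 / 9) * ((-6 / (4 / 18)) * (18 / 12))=151263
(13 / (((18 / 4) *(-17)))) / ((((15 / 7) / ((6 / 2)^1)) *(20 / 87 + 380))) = -2639 / 4217700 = -0.00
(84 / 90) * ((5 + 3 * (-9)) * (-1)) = 308 / 15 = 20.53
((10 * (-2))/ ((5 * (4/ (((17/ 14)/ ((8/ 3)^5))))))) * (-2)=4131/ 229376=0.02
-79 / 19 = -4.16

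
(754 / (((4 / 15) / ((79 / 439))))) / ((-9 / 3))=-148915 / 878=-169.61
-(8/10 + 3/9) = -17/15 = -1.13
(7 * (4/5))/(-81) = -28/405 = -0.07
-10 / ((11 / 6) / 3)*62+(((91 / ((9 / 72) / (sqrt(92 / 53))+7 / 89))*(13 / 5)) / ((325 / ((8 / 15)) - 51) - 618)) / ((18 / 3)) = -10293420194152 / 10334045205 - 599714752*sqrt(1219) / 939458655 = -1018.36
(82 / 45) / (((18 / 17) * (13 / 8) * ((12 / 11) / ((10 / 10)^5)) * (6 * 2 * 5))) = 7667 / 473850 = 0.02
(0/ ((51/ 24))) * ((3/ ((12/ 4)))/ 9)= 0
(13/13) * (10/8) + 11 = 49/4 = 12.25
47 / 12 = 3.92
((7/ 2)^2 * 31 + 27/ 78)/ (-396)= -19765/ 20592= -0.96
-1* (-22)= 22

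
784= 784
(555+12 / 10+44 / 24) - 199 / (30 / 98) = -2761 / 30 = -92.03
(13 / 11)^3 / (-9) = -2197 / 11979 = -0.18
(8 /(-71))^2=64 /5041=0.01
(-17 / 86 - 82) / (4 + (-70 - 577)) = 7069 / 55298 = 0.13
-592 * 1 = -592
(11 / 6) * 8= 44 / 3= 14.67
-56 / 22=-28 / 11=-2.55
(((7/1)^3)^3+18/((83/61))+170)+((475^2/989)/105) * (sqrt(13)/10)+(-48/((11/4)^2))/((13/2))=9025 * sqrt(13)/41538+5268550371009/130559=40353790.04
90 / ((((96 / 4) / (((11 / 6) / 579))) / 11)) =0.13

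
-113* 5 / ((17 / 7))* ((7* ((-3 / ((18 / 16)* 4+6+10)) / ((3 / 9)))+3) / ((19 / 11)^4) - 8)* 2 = 338462659010 / 90833737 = 3726.18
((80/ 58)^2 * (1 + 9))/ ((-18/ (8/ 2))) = -32000/ 7569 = -4.23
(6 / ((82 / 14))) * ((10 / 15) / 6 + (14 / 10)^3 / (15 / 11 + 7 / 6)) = 3144638 / 2567625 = 1.22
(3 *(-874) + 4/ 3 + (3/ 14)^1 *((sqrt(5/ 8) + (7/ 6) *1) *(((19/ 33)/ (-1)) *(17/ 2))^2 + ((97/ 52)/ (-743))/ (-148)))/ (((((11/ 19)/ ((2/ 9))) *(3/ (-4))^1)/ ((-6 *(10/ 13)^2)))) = -216546801178527250/ 45580775419179 + 99112550 *sqrt(10)/ 42513471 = -4743.46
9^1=9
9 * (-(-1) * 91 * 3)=2457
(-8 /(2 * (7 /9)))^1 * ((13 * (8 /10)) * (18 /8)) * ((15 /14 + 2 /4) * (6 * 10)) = -555984 /49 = -11346.61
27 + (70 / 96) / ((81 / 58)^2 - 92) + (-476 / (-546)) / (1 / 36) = 2758676461 / 47256612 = 58.38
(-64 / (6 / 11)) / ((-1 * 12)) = 88 / 9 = 9.78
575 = 575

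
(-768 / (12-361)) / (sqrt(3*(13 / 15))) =768*sqrt(65) / 4537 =1.36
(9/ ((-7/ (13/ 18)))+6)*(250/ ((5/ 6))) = 10650/ 7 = 1521.43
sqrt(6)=2.45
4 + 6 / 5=26 / 5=5.20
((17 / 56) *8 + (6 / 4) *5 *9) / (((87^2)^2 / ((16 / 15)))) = 7832 / 6015424905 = 0.00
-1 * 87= -87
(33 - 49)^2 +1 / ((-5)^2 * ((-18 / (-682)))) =57941 / 225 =257.52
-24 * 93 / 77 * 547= -1220904 / 77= -15855.90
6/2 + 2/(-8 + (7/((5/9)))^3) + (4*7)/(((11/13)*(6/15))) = 234854071/2739517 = 85.73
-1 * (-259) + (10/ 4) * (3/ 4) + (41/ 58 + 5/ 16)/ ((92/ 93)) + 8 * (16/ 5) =61365169/ 213440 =287.51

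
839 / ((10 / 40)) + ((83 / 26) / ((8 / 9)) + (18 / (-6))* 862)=160907 / 208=773.59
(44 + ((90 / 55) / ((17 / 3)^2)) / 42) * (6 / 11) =5874954 / 244783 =24.00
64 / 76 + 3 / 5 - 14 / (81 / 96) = -38861 / 2565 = -15.15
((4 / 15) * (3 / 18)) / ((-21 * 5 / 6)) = -0.00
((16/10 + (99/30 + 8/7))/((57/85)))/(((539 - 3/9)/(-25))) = -179775/429856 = -0.42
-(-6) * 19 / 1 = 114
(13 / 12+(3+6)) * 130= 7865 / 6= 1310.83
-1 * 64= -64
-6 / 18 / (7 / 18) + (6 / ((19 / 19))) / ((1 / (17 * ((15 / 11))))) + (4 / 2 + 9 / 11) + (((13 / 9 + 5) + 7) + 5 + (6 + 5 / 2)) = 232843 / 1386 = 168.00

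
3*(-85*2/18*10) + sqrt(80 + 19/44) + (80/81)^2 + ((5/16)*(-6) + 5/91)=-1357349725/4776408 + sqrt(38929)/22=-275.21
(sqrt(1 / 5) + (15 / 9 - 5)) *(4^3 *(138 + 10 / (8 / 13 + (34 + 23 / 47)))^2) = -5630453189877760 / 1380178803 + 563045318987776 *sqrt(5) / 2300298005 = -3532186.28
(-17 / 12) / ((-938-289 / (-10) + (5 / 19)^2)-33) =1805 / 1200258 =0.00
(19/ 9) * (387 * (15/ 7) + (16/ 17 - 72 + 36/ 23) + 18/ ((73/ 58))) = 1634.20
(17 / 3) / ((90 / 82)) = 697 / 135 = 5.16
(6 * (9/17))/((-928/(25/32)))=-675/252416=-0.00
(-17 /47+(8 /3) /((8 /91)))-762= -103216 /141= -732.03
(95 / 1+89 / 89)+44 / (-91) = 8692 / 91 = 95.52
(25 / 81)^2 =625 / 6561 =0.10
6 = 6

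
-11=-11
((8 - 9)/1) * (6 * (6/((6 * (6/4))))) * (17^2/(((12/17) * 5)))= -4913/15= -327.53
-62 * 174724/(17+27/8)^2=-693304832/26569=-26094.50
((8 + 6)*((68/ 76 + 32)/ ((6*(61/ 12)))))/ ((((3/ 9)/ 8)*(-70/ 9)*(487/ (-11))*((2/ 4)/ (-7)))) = -8316000/ 564433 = -14.73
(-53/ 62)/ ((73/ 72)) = -1908/ 2263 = -0.84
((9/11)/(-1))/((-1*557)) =9/6127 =0.00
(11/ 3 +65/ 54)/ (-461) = -263/ 24894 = -0.01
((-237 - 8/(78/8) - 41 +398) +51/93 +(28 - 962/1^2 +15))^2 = 933774342400/1461681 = 638835.93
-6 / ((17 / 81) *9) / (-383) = 54 / 6511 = 0.01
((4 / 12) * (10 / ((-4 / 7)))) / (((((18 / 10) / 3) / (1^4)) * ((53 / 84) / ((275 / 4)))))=-336875 / 318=-1059.36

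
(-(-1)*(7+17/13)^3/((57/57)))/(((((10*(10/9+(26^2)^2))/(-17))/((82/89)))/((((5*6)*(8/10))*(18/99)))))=-189652161024/22115141103055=-0.01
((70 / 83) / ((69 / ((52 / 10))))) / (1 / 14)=5096 / 5727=0.89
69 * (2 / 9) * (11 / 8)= 21.08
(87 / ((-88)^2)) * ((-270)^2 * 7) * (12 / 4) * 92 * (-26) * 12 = -59734952550 / 121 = -493677293.80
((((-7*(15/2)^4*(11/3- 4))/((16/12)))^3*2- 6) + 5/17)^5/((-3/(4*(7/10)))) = -1734957299315733308347819502290724157194581995811017261883238673493487014378543220881840657/411960428990536448666588864839680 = -4211465901147483104723729000000000000000000000000000000000.00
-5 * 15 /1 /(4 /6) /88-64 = -11489 /176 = -65.28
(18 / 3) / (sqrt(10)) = 3 * sqrt(10) / 5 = 1.90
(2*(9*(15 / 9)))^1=30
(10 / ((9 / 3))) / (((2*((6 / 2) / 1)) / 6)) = 10 / 3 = 3.33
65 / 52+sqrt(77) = 5 / 4+sqrt(77) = 10.02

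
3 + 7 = 10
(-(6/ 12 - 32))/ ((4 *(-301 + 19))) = -21/ 752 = -0.03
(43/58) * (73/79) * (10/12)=15695/27492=0.57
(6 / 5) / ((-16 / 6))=-9 / 20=-0.45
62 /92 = 31 /46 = 0.67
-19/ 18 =-1.06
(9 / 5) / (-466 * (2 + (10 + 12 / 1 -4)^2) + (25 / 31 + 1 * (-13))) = -0.00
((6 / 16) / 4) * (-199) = -597 / 32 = -18.66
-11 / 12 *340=-935 / 3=-311.67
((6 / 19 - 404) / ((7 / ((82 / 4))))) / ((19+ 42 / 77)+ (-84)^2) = -133045 / 796271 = -0.17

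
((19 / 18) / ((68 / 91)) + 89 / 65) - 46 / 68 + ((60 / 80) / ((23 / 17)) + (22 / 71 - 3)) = -232721 / 7642440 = -0.03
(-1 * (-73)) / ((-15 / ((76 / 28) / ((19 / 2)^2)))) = -0.15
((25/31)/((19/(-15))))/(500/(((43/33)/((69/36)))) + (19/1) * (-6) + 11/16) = -258000/252116149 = -0.00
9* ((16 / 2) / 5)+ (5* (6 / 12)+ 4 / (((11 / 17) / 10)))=8659 / 110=78.72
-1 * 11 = -11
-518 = -518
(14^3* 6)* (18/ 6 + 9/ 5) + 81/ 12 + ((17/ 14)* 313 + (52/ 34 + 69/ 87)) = 5481316059/ 69020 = 79416.34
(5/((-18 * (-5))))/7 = 0.01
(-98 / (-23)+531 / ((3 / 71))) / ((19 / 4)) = 1156556 / 437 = 2646.58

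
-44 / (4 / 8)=-88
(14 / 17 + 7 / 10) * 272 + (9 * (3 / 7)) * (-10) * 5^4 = -23692.74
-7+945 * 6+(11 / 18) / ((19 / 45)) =215249 / 38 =5664.45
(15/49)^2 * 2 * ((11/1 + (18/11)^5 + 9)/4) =82134450/55240493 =1.49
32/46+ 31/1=729/23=31.70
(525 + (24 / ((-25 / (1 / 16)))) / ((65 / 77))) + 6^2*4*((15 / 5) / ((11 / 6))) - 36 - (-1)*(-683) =1485959 / 35750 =41.57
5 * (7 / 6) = 35 / 6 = 5.83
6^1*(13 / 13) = 6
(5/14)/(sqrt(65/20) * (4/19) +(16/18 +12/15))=1543275/6929426 - 192375 * sqrt(13)/13858852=0.17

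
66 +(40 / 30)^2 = 610 / 9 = 67.78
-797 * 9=-7173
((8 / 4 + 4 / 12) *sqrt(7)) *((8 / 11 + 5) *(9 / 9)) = 147 *sqrt(7) / 11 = 35.36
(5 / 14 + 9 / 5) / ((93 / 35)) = 151 / 186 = 0.81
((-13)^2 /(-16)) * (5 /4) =-845 /64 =-13.20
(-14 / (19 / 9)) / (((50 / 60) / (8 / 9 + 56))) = -43008 / 95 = -452.72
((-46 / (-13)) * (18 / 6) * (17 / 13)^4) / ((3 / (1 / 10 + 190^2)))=693476783983 / 1856465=373546.92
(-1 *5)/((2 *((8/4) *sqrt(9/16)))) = -5/3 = -1.67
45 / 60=3 / 4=0.75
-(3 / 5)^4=-81 / 625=-0.13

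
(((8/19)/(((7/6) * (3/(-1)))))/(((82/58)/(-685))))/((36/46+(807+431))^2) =10508585/276669564437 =0.00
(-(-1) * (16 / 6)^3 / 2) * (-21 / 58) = -896 / 261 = -3.43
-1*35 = -35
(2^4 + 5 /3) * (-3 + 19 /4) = 371 /12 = 30.92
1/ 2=0.50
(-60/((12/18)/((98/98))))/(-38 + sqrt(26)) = 45 * sqrt(26)/709 + 1710/709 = 2.74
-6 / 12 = -1 / 2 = -0.50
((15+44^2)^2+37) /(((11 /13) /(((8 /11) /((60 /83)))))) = 4525781.38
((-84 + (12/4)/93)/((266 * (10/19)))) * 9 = -23427/4340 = -5.40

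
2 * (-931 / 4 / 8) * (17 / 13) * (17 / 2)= -269059 / 416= -646.78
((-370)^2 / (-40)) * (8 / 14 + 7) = -362785 / 14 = -25913.21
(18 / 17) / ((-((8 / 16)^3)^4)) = -73728 / 17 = -4336.94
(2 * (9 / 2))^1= 9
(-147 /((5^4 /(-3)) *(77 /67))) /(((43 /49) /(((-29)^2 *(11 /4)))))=1618.08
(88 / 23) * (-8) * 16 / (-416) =352 / 299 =1.18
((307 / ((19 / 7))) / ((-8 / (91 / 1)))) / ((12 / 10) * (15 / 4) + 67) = -15043 / 836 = -17.99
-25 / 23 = -1.09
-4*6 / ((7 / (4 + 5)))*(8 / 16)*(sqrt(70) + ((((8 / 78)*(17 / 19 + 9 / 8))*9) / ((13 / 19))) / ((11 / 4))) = -108*sqrt(70) / 7-198936 / 13013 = -144.37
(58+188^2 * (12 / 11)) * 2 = 849532 / 11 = 77230.18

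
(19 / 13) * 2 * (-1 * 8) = -304 / 13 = -23.38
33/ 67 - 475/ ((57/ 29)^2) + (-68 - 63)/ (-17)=-22350677/ 194769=-114.75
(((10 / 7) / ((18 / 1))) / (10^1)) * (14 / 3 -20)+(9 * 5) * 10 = 85027 / 189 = 449.88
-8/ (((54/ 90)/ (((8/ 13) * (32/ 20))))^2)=-32768/ 1521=-21.54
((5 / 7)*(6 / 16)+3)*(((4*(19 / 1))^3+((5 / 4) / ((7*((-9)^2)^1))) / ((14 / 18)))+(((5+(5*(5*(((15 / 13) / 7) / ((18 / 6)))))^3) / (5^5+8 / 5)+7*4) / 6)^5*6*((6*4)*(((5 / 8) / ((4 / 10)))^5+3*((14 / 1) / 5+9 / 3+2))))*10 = 1299832919235584123248596508220121028420037456216840679309728711 / 3659426586675648489620257198272521217451775717678824704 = 355201255.84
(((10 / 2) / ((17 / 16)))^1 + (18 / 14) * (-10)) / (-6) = 1.36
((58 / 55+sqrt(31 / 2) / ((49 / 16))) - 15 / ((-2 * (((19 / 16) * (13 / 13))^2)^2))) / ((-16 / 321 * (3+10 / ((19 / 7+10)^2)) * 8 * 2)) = -43977795883869 / 22251153499520 - 2542641 * sqrt(62) / 38028704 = -2.50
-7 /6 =-1.17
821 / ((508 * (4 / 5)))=4105 / 2032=2.02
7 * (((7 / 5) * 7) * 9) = 3087 / 5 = 617.40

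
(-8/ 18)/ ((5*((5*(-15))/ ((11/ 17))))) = 44/ 57375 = 0.00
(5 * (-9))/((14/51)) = -2295/14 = -163.93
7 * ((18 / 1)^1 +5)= 161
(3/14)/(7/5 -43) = -15/2912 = -0.01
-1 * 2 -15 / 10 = -7 / 2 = -3.50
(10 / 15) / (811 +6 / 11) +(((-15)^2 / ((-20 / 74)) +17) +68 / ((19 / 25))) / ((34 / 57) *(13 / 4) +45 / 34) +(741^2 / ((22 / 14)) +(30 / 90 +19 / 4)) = 433564870352025 / 1241602868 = 349197.70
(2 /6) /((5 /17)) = 17 /15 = 1.13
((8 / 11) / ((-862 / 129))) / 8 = -129 / 9482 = -0.01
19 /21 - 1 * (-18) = 397 /21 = 18.90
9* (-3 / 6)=-9 / 2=-4.50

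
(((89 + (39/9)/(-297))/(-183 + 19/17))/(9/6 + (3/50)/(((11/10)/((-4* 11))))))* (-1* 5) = -16848275/6198687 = -2.72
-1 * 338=-338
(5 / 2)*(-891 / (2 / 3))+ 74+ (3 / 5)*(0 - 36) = -65777 / 20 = -3288.85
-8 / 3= -2.67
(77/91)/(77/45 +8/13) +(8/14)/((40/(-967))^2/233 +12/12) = 1941060484933/2075717389599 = 0.94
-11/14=-0.79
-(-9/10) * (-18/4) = -81/20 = -4.05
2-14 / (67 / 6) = 50 / 67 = 0.75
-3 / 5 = -0.60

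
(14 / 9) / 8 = 7 / 36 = 0.19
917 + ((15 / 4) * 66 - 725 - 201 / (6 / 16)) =-193 / 2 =-96.50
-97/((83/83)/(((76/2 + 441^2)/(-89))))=18868343/89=212003.85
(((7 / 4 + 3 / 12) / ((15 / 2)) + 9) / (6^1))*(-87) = -4031 / 30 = -134.37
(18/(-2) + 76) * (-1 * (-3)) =201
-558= -558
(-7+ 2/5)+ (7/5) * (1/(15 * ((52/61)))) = -25313/3900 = -6.49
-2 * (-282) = 564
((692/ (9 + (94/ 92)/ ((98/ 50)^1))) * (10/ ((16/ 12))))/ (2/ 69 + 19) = 807179940/ 28178293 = 28.65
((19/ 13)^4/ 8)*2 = 130321/ 114244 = 1.14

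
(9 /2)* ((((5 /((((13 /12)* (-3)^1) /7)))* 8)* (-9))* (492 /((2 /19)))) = 212012640 /13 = 16308664.62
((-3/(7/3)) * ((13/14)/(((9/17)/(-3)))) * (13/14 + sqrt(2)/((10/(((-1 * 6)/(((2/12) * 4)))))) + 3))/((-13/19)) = -53295/1372 + 8721 * sqrt(2)/980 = -26.26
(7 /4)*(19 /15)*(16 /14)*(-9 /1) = -114 /5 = -22.80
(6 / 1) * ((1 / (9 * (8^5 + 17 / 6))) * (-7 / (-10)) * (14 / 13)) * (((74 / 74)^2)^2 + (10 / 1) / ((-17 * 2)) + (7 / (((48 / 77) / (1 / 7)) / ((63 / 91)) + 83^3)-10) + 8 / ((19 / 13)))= -0.00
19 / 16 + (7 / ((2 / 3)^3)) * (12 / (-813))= 0.84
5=5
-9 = -9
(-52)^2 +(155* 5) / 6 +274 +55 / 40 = 74605 / 24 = 3108.54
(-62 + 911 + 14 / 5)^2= 18139081 / 25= 725563.24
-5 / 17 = -0.29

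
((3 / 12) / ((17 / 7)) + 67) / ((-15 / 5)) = -1521 / 68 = -22.37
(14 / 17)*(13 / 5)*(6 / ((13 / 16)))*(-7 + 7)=0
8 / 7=1.14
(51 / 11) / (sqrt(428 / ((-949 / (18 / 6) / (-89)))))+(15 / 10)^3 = 17 * sqrt(27111981) / 209506+27 / 8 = 3.80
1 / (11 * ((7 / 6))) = 6 / 77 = 0.08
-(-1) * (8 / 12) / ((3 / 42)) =28 / 3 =9.33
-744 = -744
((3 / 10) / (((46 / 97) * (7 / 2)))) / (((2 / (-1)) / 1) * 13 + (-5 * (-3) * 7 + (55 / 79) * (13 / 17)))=130271 / 57322440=0.00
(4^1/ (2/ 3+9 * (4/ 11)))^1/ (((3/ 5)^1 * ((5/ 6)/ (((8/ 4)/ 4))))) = 66/ 65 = 1.02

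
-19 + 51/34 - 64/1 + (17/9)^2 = -12625/162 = -77.93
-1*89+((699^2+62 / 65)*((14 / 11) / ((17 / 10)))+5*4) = 889087817 / 2431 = 365729.25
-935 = -935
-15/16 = -0.94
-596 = -596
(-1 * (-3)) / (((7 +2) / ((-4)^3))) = -64 / 3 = -21.33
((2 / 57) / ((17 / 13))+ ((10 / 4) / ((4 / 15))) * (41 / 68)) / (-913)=-0.01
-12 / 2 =-6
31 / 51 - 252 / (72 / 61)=-21715 / 102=-212.89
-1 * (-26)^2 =-676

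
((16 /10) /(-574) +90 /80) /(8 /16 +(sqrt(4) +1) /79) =1017757 /487900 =2.09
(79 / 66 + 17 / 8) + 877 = 880.32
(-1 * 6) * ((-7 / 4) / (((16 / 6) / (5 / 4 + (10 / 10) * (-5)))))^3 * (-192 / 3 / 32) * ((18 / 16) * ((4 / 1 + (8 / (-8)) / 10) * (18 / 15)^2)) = 1129.96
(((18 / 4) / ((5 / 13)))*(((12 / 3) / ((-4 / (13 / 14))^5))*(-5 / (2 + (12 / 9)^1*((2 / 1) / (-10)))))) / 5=10024911 / 550731776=0.02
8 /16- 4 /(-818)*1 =413 /818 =0.50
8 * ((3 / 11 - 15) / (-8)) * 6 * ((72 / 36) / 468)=54 / 143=0.38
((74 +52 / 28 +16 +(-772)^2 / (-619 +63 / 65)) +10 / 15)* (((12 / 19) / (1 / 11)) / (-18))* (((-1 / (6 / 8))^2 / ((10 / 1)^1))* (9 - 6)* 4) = 11767423424 / 16392915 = 717.84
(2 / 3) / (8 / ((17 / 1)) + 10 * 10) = 17 / 2562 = 0.01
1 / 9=0.11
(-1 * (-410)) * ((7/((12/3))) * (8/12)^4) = 11480/81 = 141.73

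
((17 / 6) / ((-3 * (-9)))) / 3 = 17 / 486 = 0.03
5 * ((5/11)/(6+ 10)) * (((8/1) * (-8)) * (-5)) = 500/11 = 45.45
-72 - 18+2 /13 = -1168 /13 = -89.85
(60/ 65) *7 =84/ 13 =6.46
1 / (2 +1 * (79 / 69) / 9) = 621 / 1321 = 0.47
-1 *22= -22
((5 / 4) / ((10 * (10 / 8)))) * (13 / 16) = 13 / 160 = 0.08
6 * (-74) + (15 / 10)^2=-1767 / 4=-441.75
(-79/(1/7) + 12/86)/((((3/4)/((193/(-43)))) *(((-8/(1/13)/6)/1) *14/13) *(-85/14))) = 4588189/157165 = 29.19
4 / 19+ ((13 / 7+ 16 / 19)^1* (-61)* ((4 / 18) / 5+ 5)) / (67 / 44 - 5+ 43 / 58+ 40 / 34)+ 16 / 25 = 540023542384 / 1012272975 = 533.48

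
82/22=41/11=3.73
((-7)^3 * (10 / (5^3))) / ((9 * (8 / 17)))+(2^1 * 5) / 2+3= 1369 / 900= 1.52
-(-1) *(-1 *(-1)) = 1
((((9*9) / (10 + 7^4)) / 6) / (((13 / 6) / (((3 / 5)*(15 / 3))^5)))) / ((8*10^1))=0.01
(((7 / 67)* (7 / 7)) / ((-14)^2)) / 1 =1 / 1876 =0.00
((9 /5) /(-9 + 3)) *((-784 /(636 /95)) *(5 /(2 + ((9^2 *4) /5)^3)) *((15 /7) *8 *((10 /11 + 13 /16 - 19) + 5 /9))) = -11009490625 /59487817026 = -0.19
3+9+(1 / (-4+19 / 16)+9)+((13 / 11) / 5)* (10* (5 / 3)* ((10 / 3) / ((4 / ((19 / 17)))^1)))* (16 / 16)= 204598 / 8415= 24.31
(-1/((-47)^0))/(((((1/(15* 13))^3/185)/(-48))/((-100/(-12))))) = 548700750000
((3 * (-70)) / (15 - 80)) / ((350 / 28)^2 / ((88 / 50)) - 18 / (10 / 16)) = 36960 / 686153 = 0.05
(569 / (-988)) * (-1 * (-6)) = -1707 / 494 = -3.46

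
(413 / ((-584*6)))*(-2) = 413 / 1752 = 0.24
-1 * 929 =-929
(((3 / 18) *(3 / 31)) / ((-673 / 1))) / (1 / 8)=-4 / 20863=-0.00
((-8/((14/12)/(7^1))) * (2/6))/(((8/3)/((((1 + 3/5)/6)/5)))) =-8/25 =-0.32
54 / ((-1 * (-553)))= 54 / 553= 0.10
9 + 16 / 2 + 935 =952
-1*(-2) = 2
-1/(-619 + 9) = 1/610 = 0.00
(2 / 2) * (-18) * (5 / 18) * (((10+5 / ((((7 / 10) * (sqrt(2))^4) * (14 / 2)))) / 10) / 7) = -1005 / 1372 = -0.73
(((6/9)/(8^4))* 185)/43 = 185/264192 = 0.00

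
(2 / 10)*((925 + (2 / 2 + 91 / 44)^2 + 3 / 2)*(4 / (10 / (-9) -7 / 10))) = -16307361 / 39446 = -413.41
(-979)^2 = 958441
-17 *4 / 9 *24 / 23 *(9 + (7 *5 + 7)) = -402.09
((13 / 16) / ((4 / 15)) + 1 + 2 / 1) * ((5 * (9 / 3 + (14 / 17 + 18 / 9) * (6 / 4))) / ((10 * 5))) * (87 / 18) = 460143 / 21760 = 21.15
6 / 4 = 3 / 2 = 1.50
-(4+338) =-342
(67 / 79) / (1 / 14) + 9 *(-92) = -64474 / 79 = -816.13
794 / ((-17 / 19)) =-887.41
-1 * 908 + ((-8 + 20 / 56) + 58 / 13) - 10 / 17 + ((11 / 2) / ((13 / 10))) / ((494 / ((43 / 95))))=-6619483554 / 7260071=-911.77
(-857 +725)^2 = 17424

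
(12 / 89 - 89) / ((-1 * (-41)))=-7909 / 3649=-2.17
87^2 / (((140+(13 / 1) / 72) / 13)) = 7084584 / 10093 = 701.93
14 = 14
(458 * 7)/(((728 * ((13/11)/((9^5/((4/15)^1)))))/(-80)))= -11155832325/169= -66010842.16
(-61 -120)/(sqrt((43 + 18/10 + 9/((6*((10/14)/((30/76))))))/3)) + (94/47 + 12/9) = -43.08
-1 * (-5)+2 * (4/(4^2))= 11/2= 5.50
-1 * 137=-137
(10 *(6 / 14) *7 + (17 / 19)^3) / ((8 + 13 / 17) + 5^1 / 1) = 3581611 / 1605006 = 2.23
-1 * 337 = -337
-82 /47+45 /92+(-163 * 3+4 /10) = -10590677 /21620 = -489.86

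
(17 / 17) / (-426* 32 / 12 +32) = -0.00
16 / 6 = 8 / 3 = 2.67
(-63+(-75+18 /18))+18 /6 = -134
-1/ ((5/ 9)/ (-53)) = 477/ 5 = 95.40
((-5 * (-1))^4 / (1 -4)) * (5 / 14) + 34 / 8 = -5893 / 84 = -70.15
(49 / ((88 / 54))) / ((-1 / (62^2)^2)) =-444297557.45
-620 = -620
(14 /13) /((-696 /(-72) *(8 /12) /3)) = 0.50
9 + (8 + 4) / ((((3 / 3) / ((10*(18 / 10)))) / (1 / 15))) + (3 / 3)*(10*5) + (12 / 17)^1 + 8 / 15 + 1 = 19288 / 255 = 75.64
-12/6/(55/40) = -16/11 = -1.45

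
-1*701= -701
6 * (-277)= -1662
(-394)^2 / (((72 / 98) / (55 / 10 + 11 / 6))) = 41836102 / 27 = 1549485.26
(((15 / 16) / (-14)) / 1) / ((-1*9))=5 / 672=0.01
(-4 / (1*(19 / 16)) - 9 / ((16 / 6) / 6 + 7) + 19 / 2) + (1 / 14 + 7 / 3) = 195883 / 26733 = 7.33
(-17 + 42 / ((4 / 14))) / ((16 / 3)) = 24.38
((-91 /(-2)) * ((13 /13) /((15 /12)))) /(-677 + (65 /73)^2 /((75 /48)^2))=-4849390 /90150061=-0.05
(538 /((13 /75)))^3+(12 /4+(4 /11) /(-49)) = 29902022249.24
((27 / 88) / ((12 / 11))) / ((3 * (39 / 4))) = 1 / 104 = 0.01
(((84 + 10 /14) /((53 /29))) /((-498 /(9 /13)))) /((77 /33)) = -154773 /5604326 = -0.03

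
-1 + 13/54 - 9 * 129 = -62735/54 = -1161.76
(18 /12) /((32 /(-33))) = -1.55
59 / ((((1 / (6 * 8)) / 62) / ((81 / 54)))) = 263376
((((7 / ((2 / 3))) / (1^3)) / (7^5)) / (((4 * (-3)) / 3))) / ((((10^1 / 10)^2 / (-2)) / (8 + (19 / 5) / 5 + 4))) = 957 / 240100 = 0.00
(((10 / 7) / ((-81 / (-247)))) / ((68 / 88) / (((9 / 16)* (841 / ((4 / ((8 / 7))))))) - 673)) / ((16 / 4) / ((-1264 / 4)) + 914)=-0.00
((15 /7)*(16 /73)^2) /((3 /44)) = 56320 /37303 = 1.51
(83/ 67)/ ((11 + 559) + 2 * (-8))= 83/ 37118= 0.00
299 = 299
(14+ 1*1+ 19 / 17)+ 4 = 342 / 17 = 20.12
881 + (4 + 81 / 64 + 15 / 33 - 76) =570747 / 704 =810.72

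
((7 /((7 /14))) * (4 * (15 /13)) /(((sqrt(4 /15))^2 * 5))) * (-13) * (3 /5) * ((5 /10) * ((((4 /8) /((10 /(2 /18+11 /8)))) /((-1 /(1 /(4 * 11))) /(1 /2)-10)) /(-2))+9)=-15241281 /4480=-3402.07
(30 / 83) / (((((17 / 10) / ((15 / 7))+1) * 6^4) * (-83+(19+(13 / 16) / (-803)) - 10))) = -0.00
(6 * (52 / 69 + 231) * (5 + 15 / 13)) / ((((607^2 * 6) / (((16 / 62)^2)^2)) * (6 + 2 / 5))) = 818739200 / 305222538869313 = 0.00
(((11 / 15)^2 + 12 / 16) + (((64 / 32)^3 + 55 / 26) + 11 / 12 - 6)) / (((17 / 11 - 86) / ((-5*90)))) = 33.67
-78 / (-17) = 78 / 17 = 4.59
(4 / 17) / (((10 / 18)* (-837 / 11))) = -44 / 7905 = -0.01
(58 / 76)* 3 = 87 / 38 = 2.29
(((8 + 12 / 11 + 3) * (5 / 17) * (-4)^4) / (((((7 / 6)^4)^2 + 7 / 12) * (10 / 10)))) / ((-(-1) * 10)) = 22.67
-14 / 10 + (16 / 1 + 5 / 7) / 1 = 536 / 35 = 15.31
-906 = -906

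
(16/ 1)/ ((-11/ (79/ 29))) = -1264/ 319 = -3.96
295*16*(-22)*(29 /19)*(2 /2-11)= 30113600 /19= 1584926.32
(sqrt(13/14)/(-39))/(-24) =sqrt(182)/13104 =0.00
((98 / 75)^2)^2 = 92236816 / 31640625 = 2.92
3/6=1/2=0.50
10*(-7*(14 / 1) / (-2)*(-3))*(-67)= 98490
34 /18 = 17 /9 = 1.89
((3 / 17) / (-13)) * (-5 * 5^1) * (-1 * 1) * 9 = -675 / 221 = -3.05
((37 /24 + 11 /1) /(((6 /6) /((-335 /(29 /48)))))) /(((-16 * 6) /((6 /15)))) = 28.98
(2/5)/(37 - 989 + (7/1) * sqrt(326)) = -136/317975 - sqrt(326)/317975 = -0.00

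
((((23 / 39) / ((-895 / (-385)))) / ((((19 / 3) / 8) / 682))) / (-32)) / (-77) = 7843 / 88426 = 0.09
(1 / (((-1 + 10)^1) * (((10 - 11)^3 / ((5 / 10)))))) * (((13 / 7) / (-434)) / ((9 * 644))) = 0.00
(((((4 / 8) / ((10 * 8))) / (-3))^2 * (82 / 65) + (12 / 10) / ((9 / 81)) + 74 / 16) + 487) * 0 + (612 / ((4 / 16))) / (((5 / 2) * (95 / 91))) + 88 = 487336 / 475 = 1025.97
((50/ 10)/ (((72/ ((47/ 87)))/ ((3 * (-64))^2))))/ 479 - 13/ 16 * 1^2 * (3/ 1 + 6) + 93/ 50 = -42760813/ 16669200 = -2.57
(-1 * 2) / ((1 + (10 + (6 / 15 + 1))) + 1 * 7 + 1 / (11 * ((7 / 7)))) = -55 / 536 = -0.10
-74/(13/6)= -444/13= -34.15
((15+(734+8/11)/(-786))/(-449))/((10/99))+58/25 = 2955472/1470475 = 2.01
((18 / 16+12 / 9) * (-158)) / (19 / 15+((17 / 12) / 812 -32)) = 12.64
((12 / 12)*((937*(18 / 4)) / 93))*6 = 8433 / 31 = 272.03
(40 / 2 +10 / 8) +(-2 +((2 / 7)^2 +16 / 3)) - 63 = -22541 / 588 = -38.34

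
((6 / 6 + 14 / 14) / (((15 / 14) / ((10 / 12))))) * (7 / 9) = 98 / 81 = 1.21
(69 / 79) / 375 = 23 / 9875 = 0.00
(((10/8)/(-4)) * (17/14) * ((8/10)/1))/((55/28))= -0.15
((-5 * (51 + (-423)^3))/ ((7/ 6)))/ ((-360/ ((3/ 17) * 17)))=-18921729/ 7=-2703104.14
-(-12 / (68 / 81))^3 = 2920.60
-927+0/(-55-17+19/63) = -927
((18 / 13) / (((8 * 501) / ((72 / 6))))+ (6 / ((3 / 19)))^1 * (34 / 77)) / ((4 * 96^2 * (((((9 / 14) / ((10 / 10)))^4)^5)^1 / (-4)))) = -32748569911769624913280000 / 2613034879449646650270129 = -12.53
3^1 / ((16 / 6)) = 9 / 8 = 1.12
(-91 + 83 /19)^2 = 2709316 /361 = 7505.03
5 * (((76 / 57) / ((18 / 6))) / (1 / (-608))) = -12160 / 9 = -1351.11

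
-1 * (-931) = 931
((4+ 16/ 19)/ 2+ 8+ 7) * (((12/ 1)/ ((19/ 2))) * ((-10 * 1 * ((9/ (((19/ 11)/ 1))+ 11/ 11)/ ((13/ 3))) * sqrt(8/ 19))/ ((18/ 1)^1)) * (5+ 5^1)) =-31246400 * sqrt(38)/ 1694173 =-113.69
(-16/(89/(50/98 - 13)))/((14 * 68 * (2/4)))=144/30527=0.00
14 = 14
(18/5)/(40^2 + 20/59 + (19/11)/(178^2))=370132488/164538186005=0.00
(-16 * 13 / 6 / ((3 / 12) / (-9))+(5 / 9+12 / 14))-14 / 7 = 78587 / 63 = 1247.41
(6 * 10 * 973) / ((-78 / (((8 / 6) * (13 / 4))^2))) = -126490 / 9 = -14054.44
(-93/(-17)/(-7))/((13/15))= -1395/1547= -0.90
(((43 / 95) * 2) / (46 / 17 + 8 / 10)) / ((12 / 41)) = 29971 / 33972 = 0.88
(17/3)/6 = 17/18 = 0.94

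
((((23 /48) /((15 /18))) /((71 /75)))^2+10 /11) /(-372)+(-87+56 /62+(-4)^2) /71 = -1307918299 /1320177408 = -0.99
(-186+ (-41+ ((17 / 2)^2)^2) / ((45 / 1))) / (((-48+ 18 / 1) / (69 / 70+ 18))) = 4523473 / 100800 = 44.88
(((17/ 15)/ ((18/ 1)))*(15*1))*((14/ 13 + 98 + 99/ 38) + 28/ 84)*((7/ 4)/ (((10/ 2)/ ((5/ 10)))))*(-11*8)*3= -197903783/ 44460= -4451.28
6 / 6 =1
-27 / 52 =-0.52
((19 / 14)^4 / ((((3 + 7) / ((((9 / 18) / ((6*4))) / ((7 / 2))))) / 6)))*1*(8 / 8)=130321 / 10756480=0.01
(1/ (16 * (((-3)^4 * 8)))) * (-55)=-55/ 10368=-0.01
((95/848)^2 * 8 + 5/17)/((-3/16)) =-200955/95506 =-2.10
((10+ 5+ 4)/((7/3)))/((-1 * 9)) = -19/21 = -0.90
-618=-618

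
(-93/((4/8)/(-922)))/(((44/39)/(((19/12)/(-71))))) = -10589631/3124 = -3389.77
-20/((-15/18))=24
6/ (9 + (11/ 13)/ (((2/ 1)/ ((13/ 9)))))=108/ 173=0.62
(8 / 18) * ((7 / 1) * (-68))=-1904 / 9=-211.56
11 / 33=1 / 3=0.33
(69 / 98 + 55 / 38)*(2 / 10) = 2003 / 4655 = 0.43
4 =4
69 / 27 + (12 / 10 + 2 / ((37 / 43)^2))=397771 / 61605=6.46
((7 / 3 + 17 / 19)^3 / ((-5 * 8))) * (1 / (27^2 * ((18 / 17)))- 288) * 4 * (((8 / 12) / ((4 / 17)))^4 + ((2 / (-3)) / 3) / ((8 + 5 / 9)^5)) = 875366124559619167503832 / 14021021283769770039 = 62432.41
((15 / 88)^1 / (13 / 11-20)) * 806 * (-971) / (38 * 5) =391313 / 10488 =37.31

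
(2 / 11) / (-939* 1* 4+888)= -1 / 15774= -0.00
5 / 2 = 2.50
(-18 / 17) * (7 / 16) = -63 / 136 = -0.46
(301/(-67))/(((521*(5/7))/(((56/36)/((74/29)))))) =-427721/58120155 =-0.01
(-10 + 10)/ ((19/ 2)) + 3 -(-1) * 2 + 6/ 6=6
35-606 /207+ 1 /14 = 31051 /966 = 32.14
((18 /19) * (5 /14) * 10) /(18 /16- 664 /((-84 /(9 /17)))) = 4080 /6403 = 0.64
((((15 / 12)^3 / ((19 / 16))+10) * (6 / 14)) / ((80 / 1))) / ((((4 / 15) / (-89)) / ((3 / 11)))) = -2126655 / 374528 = -5.68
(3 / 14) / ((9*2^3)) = 1 / 336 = 0.00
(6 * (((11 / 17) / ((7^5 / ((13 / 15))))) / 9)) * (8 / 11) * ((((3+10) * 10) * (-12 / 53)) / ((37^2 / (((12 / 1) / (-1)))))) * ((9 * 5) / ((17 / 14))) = 7787520 / 50346504173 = 0.00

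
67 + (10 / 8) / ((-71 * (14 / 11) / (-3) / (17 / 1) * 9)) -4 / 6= 264053 / 3976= 66.41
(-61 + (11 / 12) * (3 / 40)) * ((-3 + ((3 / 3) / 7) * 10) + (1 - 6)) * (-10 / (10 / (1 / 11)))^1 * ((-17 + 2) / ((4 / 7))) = 672681 / 704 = 955.51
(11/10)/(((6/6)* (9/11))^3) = 14641/7290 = 2.01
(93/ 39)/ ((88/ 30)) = 465/ 572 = 0.81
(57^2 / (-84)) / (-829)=1083 / 23212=0.05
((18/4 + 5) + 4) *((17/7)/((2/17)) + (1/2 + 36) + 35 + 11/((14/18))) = 10044/7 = 1434.86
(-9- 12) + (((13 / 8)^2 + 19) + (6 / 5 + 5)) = 2189 / 320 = 6.84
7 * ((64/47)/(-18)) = -224/423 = -0.53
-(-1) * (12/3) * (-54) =-216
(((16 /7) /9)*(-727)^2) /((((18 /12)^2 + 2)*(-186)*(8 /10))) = -21141160 /99603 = -212.25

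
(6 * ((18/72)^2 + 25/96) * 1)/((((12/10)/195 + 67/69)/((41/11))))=28502175/3856688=7.39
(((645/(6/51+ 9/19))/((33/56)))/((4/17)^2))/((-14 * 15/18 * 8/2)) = -12041763/16808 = -716.43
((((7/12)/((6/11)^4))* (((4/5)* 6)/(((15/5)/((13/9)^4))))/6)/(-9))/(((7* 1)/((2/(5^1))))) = -0.05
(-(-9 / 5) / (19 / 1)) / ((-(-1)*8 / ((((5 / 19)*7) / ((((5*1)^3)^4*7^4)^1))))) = 9 / 241841796875000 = 0.00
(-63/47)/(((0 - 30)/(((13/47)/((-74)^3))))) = -0.00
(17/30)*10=17/3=5.67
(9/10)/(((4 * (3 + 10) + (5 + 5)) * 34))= 9/21080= 0.00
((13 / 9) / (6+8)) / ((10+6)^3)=13 / 516096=0.00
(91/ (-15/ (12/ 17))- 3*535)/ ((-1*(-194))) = -136789/ 16490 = -8.30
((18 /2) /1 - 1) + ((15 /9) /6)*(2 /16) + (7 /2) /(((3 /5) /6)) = 6197 /144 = 43.03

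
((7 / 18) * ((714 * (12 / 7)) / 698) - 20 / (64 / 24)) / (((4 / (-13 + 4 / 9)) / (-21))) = -3764369 / 8376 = -449.42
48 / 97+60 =60.49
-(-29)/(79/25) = 725/79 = 9.18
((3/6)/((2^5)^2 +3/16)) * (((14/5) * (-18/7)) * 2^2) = -1152/81935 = -0.01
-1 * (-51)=51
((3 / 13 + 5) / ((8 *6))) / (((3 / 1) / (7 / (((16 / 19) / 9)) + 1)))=20621 / 7488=2.75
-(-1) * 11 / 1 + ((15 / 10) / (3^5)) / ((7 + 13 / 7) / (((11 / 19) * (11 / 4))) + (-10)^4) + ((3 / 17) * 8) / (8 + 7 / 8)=18491636162665 / 1657094336208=11.16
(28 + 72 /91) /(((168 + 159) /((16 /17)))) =41920 /505869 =0.08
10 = 10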